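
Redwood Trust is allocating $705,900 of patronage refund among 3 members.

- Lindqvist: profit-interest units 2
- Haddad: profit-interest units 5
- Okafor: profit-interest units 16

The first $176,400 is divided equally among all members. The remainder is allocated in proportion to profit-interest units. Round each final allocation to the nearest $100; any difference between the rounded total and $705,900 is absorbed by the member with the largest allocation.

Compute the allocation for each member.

First tranche $176,400 split equally: $58,800 each.
Remainder $529,500 by profit-interest units (total 23): Lindqvist 46,043.48 → $46,000; Haddad 115,108.70 → $115,100; Okafor 368,347.83 → $368,300.
Rounding difference +$100 on remainder applied to Okafor.
Totals: Lindqvist $58,800 + $46,000 = $104,800; Haddad $58,800 + $115,100 = $173,900; Okafor $58,800 + $368,400 = $427,200.

Lindqvist: $104,800 | Haddad: $173,900 | Okafor: $427,200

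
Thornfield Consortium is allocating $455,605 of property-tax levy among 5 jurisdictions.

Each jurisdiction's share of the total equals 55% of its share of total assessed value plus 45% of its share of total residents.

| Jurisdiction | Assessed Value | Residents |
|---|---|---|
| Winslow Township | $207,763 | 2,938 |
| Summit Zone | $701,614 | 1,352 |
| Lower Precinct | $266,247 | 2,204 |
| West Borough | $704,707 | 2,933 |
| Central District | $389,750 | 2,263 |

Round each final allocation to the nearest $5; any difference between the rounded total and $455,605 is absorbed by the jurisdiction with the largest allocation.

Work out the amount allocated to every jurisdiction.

Winslow Township: $74,460 | Summit Zone: $101,160 | Lower Precinct: $68,045 | West Borough: $129,230 | Central District: $82,710

Totals — assessed value 2,270,081, residents 11,690.
Composite weights (55% assessed value + 45% residents): Winslow Township 0.1634; Summit Zone 0.2220; Lower Precinct 0.1493; West Borough 0.2836; Central District 0.1815.
Unrounded shares: Winslow Township 74,461.31; Summit Zone 101,159.34; Lower Precinct 68,043.98; West Borough 129,228.75; Central District 82,711.61.
Rounded to nearest $5: Winslow Township $74,460; Summit Zone $101,160; Lower Precinct $68,045; West Borough $129,230; Central District $82,710. Sum = $455,605.
Rounded total matches; no reconciliation needed.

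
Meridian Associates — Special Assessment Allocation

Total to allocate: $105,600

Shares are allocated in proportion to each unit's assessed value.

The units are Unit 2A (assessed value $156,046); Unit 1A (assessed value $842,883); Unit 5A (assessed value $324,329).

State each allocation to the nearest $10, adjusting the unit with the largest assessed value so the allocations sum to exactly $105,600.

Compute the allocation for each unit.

Sum of assessed value: 1,323,258.
Pro-rata amounts: Unit 2A 156,046/1,323,258 × $105,600 = 12,452.94; Unit 1A 842,883/1,323,258 × $105,600 = 67,264.62; Unit 5A 324,329/1,323,258 × $105,600 = 25,882.44.
Rounded to nearest $10: Unit 2A $12,450; Unit 1A $67,260; Unit 5A $25,880. Sum = $105,590.
Difference $105,600 − $105,590 = +$10 applied to largest assessed value (Unit 1A): Unit 1A becomes $67,270.

Unit 2A: $12,450; Unit 1A: $67,270; Unit 5A: $25,880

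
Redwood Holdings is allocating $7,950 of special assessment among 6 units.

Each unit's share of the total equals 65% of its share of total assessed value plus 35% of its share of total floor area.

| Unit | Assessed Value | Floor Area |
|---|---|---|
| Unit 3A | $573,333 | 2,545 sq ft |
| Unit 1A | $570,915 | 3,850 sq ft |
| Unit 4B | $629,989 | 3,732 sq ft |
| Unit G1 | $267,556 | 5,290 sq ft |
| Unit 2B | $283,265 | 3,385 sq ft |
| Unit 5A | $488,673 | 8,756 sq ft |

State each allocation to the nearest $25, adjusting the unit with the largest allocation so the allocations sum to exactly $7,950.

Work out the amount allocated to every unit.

Unit 3A: $1,300 · Unit 1A: $1,425 · Unit 4B: $1,525 · Unit G1: $1,025 · Unit 2B: $850 · Unit 5A: $1,825

Totals — assessed value 2,813,731, floor area 27,558.
Combined weights (65% assessed value + 35% floor area): Unit 3A 0.1648; Unit 1A 0.1808; Unit 4B 0.1929; Unit G1 0.1290; Unit 2B 0.1084; Unit 5A 0.2241.
Pro-rata amounts: Unit 3A 1,309.91; Unit 1A 1,437.23; Unit 4B 1,533.81; Unit G1 1,025.50; Unit 2B 862.00; Unit 5A 1,781.55.
After rounding ($25): Unit 3A $1,300; Unit 1A $1,425; Unit 4B $1,525; Unit G1 $1,025; Unit 2B $850; Unit 5A $1,775. Sum = $7,900.
Difference $7,950 − $7,900 = +$50 applied to largest allocation (Unit 5A): Unit 5A becomes $1,825.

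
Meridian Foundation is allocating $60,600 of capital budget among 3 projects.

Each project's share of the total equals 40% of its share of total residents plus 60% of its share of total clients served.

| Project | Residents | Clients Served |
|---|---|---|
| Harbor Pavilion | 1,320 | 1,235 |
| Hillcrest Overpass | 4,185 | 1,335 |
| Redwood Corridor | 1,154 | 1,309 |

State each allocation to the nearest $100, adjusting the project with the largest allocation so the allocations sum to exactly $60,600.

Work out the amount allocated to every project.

Totals — residents 6,659, clients served 3,879.
Blended shares (40% residents + 60% clients served): Harbor Pavilion 0.2703; Hillcrest Overpass 0.4579; Redwood Corridor 0.2718.
Unrounded shares: Harbor Pavilion 16,381.38; Hillcrest Overpass 27,747.87; Redwood Corridor 16,470.75.
Rounded to nearest $100: Harbor Pavilion $16,400; Hillcrest Overpass $27,700; Redwood Corridor $16,500. Sum = $60,600.
Sum already equals the total — no adjustment.

Harbor Pavilion: $16,400; Hillcrest Overpass: $27,700; Redwood Corridor: $16,500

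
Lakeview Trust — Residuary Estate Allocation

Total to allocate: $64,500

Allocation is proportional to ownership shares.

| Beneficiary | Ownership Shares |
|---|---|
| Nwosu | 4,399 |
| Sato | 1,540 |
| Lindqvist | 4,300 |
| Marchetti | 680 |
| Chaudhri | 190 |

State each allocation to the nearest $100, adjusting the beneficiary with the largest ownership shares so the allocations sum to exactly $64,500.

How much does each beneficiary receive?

Sum of ownership shares: 4,399 + 1,540 + 4,300 + 680 + 190 = 11,109.
Raw shares: Nwosu 25,541.05; Sato 8,941.40; Lindqvist 24,966.24; Marchetti 3,948.15; Chaudhri 1,103.16.
After rounding ($100): Nwosu $25,500; Sato $8,900; Lindqvist $25,000; Marchetti $3,900; Chaudhri $1,100. Sum = $64,400.
Difference $64,500 − $64,400 = +$100 applied to largest ownership shares (Nwosu): Nwosu becomes $25,600.

Nwosu: $25,600; Sato: $8,900; Lindqvist: $25,000; Marchetti: $3,900; Chaudhri: $1,100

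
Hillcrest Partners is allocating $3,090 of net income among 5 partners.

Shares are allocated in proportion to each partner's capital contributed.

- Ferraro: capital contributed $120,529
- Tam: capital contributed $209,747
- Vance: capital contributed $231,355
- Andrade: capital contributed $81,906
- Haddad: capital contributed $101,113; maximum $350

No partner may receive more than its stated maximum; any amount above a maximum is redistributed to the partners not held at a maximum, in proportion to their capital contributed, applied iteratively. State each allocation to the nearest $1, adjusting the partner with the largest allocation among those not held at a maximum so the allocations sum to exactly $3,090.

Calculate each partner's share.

Capital contributed total: 744,650.
Proportional shares (ignoring caps): Ferraro 500.15; Tam 870.37; Vance 960.03; Andrade 339.88; Haddad 419.58.
Capped: Haddad ($350); residual $2,740 reallocated over remaining capital contributed 643,537.
Shares after redistribution: Ferraro 513.18 → $513; Tam 893.04 → $893; Vance 985.04 → $985; Andrade 348.73 → $349.

Ferraro: $513 | Tam: $893 | Vance: $985 | Andrade: $349 | Haddad: $350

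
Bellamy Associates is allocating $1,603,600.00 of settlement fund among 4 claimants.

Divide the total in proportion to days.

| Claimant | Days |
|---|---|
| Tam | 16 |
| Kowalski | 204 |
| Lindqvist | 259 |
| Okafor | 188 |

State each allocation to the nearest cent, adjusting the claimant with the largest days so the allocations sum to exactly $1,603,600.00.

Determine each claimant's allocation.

Tam: $38,467.17 | Kowalski: $490,456.37 | Lindqvist: $622,687.25 | Okafor: $451,989.21

Total days = 16 + 204 + 259 + 188 = 667.
Unrounded shares: Tam 38,467.1664; Kowalski 490,456.3718; Lindqvist 622,687.2564; Okafor 451,989.2054.
At nearest cent: Tam $38,467.17; Kowalski $490,456.37; Lindqvist $622,687.26; Okafor $451,989.21. Sum = $1,603,600.01.
Difference $1,603,600.00 − $1,603,600.01 = −$0.01 applied to largest days (Lindqvist): Lindqvist becomes $622,687.25.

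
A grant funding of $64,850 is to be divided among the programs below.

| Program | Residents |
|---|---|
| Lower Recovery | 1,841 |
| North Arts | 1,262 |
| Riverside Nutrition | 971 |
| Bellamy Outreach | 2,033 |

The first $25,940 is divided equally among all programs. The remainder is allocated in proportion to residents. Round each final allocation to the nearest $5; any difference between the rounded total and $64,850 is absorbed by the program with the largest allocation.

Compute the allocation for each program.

Lower Recovery: $18,215 · North Arts: $14,525 · Riverside Nutrition: $12,670 · Bellamy Outreach: $19,440

Equal tier: $25,940 ÷ 4 = $6,485 apiece.
Remainder $38,910 by residents (total 6,107): Lower Recovery 11,729.71 → $11,730; North Arts 8,040.68 → $8,040; Riverside Nutrition 6,186.61 → $6,185; Bellamy Outreach 12,953.01 → $12,955.
Totals: Lower Recovery $6,485 + $11,730 = $18,215; North Arts $6,485 + $8,040 = $14,525; Riverside Nutrition $6,485 + $6,185 = $12,670; Bellamy Outreach $6,485 + $12,955 = $19,440.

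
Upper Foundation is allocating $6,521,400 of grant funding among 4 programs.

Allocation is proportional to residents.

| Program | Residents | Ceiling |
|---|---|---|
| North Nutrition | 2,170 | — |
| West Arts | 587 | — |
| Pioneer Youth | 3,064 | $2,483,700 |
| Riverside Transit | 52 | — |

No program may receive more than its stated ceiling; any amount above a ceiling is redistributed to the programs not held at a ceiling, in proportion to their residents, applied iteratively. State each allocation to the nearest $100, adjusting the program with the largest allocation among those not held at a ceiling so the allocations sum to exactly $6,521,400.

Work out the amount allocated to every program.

Total residents = 5,873.
Proportional shares (ignoring caps): North Nutrition 2,409,575.69; West Arts 651,806.88; Pioneer Youth 3,402,276.45; Riverside Transit 57,740.98.
Capped: Pioneer Youth ($2,483,700); balance $4,037,700 reallocated over remaining residents 2,809.
Redistributed shares: North Nutrition 3,119,191.53 → $3,119,200; West Arts 843,762.87 → $843,800; Riverside Transit 74,745.60 → $74,700.

North Nutrition: $3,119,200; West Arts: $843,800; Pioneer Youth: $2,483,700; Riverside Transit: $74,700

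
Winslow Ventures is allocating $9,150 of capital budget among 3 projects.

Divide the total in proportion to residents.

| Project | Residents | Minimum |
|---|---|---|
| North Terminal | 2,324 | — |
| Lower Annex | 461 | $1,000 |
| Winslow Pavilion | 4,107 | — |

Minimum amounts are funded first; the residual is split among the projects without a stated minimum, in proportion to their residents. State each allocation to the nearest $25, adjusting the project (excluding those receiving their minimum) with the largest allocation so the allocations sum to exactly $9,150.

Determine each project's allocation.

Guaranteed amounts: Lower Annex $1,000. Remaining pool $8,150.
Remaining pool split over remaining residents 6,431: North Terminal 2,945.20 → $2,950; Winslow Pavilion 5,204.80 → $5,200.

North Terminal: $2,950 · Lower Annex: $1,000 · Winslow Pavilion: $5,200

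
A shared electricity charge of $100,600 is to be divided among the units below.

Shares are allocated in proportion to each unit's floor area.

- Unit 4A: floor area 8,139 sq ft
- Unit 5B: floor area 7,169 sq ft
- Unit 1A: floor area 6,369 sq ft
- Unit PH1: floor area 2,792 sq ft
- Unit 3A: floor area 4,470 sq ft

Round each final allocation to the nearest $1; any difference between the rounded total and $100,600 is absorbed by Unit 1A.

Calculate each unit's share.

Total floor area = 28,939.
Proportional shares: Unit 4A 8,139/28,939 × $100,600 = 28,293.42; Unit 5B 7,169/28,939 × $100,600 = 24,921.43; Unit 1A 6,369/28,939 × $100,600 = 22,140.41; Unit PH1 2,792/28,939 × $100,600 = 9,705.77; Unit 3A 4,470/28,939 × $100,600 = 15,538.96.
Rounded to nearest $1: Unit 4A $28,293; Unit 5B $24,921; Unit 1A $22,140; Unit PH1 $9,706; Unit 3A $15,539. Sum = $100,599.
Difference $100,600 − $100,599 = +$1 applied to Unit 1A: Unit 1A becomes $22,141.

Unit 4A: $28,293 · Unit 5B: $24,921 · Unit 1A: $22,141 · Unit PH1: $9,706 · Unit 3A: $15,539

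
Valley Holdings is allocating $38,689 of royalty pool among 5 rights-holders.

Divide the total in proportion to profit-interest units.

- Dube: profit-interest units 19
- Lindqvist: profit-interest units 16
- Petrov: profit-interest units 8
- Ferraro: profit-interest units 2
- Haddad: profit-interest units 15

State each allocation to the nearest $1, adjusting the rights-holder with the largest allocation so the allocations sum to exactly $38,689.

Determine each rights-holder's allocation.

Dube: $12,251; Lindqvist: $10,317; Petrov: $5,159; Ferraro: $1,290; Haddad: $9,672

Combined profit-interest units = 60.
Proportional shares: Dube 19/60 × $38,689 = 12,251.52; Lindqvist 16/60 × $38,689 = 10,317.07; Petrov 8/60 × $38,689 = 5,158.53; Ferraro 2/60 × $38,689 = 1,289.63; Haddad 15/60 × $38,689 = 9,672.25.
Rounded to nearest $1: Dube $12,252; Lindqvist $10,317; Petrov $5,159; Ferraro $1,290; Haddad $9,672. Sum = $38,690.
Difference $38,689 − $38,690 = −$1 applied to largest allocation (Dube): Dube becomes $12,251.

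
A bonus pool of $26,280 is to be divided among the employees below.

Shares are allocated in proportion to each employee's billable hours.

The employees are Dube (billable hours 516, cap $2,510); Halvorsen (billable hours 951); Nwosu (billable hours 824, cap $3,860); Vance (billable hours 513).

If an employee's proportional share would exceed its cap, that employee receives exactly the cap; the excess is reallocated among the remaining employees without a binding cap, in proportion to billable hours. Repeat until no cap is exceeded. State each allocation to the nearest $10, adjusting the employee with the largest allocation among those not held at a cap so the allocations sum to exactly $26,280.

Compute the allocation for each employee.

Combined billable hours = 2,804.
Proportional shares (ignoring caps): Dube 4,836.12; Halvorsen 8,913.08; Nwosu 7,722.80; Vance 4,808.00.
Cap binds for Dube ($2,510), Nwosu ($3,860); remaining pool $19,910 reallocated over remaining billable hours 1,464.
Redistributed shares: Halvorsen 12,933.34 → $12,930; Vance 6,976.66 → $6,980.

Dube: $2,510; Halvorsen: $12,930; Nwosu: $3,860; Vance: $6,980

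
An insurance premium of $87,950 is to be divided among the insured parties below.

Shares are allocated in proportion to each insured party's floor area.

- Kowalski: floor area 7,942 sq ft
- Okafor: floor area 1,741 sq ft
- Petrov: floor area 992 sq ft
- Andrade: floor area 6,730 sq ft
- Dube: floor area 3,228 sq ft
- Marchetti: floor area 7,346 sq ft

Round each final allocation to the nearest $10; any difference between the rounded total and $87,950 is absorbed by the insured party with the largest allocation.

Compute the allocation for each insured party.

Sum of floor area: 27,979.
Raw shares: Kowalski 7,942/27,979 × $87,950 = 24,965.11; Okafor 1,741/27,979 × $87,950 = 5,472.71; Petrov 992/27,979 × $87,950 = 3,118.28; Andrade 6,730/27,979 × $87,950 = 21,155.28; Dube 3,228/27,979 × $87,950 = 10,146.99; Marchetti 7,346/27,979 × $87,950 = 23,091.63.
At nearest $10: Kowalski $24,970; Okafor $5,470; Petrov $3,120; Andrade $21,160; Dube $10,150; Marchetti $23,090. Sum = $87,960.
Difference $87,950 − $87,960 = −$10 applied to largest allocation (Kowalski): Kowalski becomes $24,960.

Kowalski: $24,960 | Okafor: $5,470 | Petrov: $3,120 | Andrade: $21,160 | Dube: $10,150 | Marchetti: $23,090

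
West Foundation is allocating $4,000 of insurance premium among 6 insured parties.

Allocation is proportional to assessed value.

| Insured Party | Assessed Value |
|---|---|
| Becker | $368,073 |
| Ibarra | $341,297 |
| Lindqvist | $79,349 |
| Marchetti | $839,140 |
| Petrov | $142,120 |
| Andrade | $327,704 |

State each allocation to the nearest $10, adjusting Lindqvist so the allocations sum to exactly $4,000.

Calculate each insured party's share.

Total assessed value = 2,097,683.
Unrounded shares: Becker 368,073/2,097,683 × $4,000 = 701.87; Ibarra 341,297/2,097,683 × $4,000 = 650.81; Lindqvist 79,349/2,097,683 × $4,000 = 151.31; Marchetti 839,140/2,097,683 × $4,000 = 1,600.13; Petrov 142,120/2,097,683 × $4,000 = 271.00; Andrade 327,704/2,097,683 × $4,000 = 624.89.
After rounding ($10): Becker $700; Ibarra $650; Lindqvist $150; Marchetti $1,600; Petrov $270; Andrade $620. Sum = $3,990.
Difference $4,000 − $3,990 = +$10 applied to Lindqvist: Lindqvist becomes $160.

Becker: $700; Ibarra: $650; Lindqvist: $160; Marchetti: $1,600; Petrov: $270; Andrade: $620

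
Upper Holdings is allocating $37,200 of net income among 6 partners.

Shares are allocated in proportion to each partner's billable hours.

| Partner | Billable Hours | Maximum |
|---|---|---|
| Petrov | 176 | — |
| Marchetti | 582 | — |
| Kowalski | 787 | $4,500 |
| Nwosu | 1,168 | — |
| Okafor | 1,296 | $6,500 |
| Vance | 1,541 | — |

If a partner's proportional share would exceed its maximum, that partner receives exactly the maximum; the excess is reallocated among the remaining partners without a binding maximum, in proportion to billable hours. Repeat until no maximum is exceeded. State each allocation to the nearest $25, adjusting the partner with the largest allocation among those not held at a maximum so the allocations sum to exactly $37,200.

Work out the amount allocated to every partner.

Sum of billable hours: 5,550.
Pro-rata shares before constraints: Petrov 1,179.68; Marchetti 3,900.97; Kowalski 5,275.03; Nwosu 7,828.76; Okafor 8,686.70; Vance 10,328.86.
Held at cap: Kowalski ($4,500), Okafor ($6,500); residual $26,200 reallocated over remaining billable hours 3,467.
Redistributed shares: Petrov 1,330.03 → $1,325; Marchetti 4,398.15 → $4,400; Nwosu 8,826.54 → $8,825; Vance 11,645.28 → $11,650.

Petrov: $1,325 · Marchetti: $4,400 · Kowalski: $4,500 · Nwosu: $8,825 · Okafor: $6,500 · Vance: $11,650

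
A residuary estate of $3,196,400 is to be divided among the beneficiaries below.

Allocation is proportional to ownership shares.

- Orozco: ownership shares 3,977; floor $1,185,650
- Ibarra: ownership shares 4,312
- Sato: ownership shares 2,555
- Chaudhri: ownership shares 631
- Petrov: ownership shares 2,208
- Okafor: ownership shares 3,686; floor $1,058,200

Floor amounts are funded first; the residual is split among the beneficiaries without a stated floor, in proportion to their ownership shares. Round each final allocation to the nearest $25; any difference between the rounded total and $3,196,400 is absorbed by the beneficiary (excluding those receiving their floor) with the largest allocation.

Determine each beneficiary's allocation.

Orozco: $1,185,650; Ibarra: $423,175; Sato: $250,750; Chaudhri: $61,925; Petrov: $216,700; Okafor: $1,058,200

Guaranteed amounts: Orozco $1,185,650; Okafor $1,058,200. Remaining pool $952,550.
Remaining pool split over remaining ownership shares 9,706: Ibarra 423,181.08 → $423,175; Sato 250,748.53 → $250,750; Chaudhri 61,926.55 → $61,925; Petrov 216,693.84 → $216,700.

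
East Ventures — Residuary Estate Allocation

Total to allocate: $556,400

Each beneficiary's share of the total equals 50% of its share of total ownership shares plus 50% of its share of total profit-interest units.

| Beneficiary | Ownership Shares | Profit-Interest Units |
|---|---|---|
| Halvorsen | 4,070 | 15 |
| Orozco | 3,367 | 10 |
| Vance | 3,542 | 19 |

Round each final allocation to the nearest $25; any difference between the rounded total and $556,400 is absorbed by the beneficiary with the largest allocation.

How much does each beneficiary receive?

Halvorsen: $197,975 · Orozco: $148,550 · Vance: $209,875

Totals — ownership shares 10,979, profit-interest units 44.
Composite weights (50% ownership shares + 50% profit-interest units): Halvorsen 0.3558; Orozco 0.2670; Vance 0.3772.
Raw shares: Halvorsen 197,971.80; Orozco 148,544.64; Vance 209,883.56.
After rounding ($25): Halvorsen $197,975; Orozco $148,550; Vance $209,875. Sum = $556,400.
No rounding difference to absorb.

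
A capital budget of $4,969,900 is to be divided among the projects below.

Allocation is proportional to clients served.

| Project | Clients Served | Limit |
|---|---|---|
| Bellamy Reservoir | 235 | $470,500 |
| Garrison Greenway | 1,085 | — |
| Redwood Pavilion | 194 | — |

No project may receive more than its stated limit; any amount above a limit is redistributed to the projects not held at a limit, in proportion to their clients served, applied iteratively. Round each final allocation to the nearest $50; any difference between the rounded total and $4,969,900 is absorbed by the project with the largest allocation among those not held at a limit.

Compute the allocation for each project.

Bellamy Reservoir: $470,500 · Garrison Greenway: $3,816,950 · Redwood Pavilion: $682,450

Sum of clients served: 1,514.
Unconstrained shares: Bellamy Reservoir 771,417.77; Garrison Greenway 3,561,652.25; Redwood Pavilion 636,829.99.
Cap binds for Bellamy Reservoir ($470,500); remaining pool $4,499,400 reallocated over remaining clients served 1,279.
Remaining shares: Garrison Greenway 3,816,926.51 → $3,816,950; Redwood Pavilion 682,473.49 → $682,450.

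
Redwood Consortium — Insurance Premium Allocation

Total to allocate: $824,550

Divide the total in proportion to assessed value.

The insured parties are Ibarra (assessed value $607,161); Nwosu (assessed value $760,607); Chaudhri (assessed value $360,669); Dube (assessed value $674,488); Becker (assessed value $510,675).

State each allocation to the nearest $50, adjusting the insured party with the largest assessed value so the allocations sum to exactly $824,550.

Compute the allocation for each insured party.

Sum of assessed value: 607,161 + 760,607 + 360,669 + 674,488 + 510,675 = 2,913,600.
Pro-rata amounts: Ibarra 171,826.81; Nwosu 215,252.09; Chaudhri 102,069.48; Dube 190,880.38; Becker 144,521.24.
Rounded to nearest $50: Ibarra $171,850; Nwosu $215,250; Chaudhri $102,050; Dube $190,900; Becker $144,500. Sum = $824,550.
Rounded total matches; no reconciliation needed.

Ibarra: $171,850; Nwosu: $215,250; Chaudhri: $102,050; Dube: $190,900; Becker: $144,500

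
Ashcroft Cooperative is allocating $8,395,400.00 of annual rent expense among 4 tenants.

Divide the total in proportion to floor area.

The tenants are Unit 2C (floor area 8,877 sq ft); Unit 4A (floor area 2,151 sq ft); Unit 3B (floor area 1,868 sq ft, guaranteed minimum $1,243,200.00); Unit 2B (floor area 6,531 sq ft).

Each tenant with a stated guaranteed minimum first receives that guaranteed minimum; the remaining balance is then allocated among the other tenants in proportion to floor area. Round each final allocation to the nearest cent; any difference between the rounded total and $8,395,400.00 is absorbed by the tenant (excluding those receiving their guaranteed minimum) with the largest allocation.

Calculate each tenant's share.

Unit 2C: $3,615,814.08 | Unit 4A: $876,153.66 | Unit 3B: $1,243,200.00 | Unit 2B: $2,660,232.26

Guaranteed amounts: Unit 3B $1,243,200.00. Balance $7,152,200.00.
Balance split over remaining floor area 17,559: Unit 2C 3,615,814.0783 → $3,615,814.08; Unit 4A 876,153.6648 → $876,153.66; Unit 2B 2,660,232.2570 → $2,660,232.26.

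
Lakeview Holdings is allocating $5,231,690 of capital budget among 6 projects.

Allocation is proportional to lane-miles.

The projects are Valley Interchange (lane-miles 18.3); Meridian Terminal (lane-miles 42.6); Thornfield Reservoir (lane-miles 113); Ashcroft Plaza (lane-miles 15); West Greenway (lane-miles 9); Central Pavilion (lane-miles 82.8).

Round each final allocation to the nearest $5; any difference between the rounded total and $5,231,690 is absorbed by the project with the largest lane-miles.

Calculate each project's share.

Lane-miles total: 18.3 + 42.6 + 113 + 15 + 9 + 82.8 = 280.7.
Raw shares: Valley Interchange 341,075.62; Meridian Terminal 793,979.32; Thornfield Reservoir 2,106,095.37; Ashcroft Plaza 279,570.18; West Greenway 167,742.11; Central Pavilion 1,543,227.40.
At nearest $5: Valley Interchange $341,075; Meridian Terminal $793,980; Thornfield Reservoir $2,106,095; Ashcroft Plaza $279,570; West Greenway $167,740; Central Pavilion $1,543,225. Sum = $5,231,685.
Difference $5,231,690 − $5,231,685 = +$5 applied to largest lane-miles (Thornfield Reservoir): Thornfield Reservoir becomes $2,106,100.

Valley Interchange: $341,075; Meridian Terminal: $793,980; Thornfield Reservoir: $2,106,100; Ashcroft Plaza: $279,570; West Greenway: $167,740; Central Pavilion: $1,543,225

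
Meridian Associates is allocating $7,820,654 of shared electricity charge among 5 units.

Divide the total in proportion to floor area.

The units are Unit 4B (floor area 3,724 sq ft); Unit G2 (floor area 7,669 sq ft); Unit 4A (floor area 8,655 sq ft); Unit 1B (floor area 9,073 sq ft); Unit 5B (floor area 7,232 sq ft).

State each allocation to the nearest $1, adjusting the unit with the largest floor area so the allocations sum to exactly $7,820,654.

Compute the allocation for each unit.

Unit 4B: $801,148 · Unit G2: $1,649,839 · Unit 4A: $1,861,958 · Unit 1B: $1,951,882 · Unit 5B: $1,555,827

Floor area total: 3,724 + 7,669 + 8,655 + 9,073 + 7,232 = 36,353.
Proportional shares: Unit 4B 801,147.51; Unit G2 1,649,838.95; Unit 4A 1,861,958.03; Unit 1B 1,951,882.75; Unit 5B 1,555,826.75.
At nearest $1: Unit 4B $801,148; Unit G2 $1,649,839; Unit 4A $1,861,958; Unit 1B $1,951,883; Unit 5B $1,555,827. Sum = $7,820,655.
Difference $7,820,654 − $7,820,655 = −$1 applied to largest floor area (Unit 1B): Unit 1B becomes $1,951,882.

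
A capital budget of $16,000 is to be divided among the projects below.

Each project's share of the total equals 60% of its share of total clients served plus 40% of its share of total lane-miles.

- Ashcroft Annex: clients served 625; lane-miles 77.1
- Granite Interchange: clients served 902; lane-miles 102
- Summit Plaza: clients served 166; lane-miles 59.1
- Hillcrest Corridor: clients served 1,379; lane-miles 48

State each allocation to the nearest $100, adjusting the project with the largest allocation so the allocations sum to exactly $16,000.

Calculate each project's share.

Clients served total 3,072; lane-miles total 286.2.
Combined weights (60% clients served + 40% lane-miles): Ashcroft Annex 0.2298; Granite Interchange 0.3187; Summit Plaza 0.1150; Hillcrest Corridor 0.3364.
Proportional shares: Ashcroft Annex 3,677.23; Granite Interchange 5,099.67; Summit Plaza 1,840.34; Hillcrest Corridor 5,382.75.
After rounding ($100): Ashcroft Annex $3,700; Granite Interchange $5,100; Summit Plaza $1,800; Hillcrest Corridor $5,400. Sum = $16,000.
No rounding difference to absorb.

Ashcroft Annex: $3,700; Granite Interchange: $5,100; Summit Plaza: $1,800; Hillcrest Corridor: $5,400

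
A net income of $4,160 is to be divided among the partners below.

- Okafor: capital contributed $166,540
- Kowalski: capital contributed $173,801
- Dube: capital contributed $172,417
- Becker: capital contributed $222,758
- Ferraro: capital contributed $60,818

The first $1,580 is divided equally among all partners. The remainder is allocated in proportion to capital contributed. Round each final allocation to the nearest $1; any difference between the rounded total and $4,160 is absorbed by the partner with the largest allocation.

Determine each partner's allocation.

$1,580 shared equally gives $316 per partner.
Remainder $2,580 by capital contributed (total 796,334): Okafor 539.56 → $540; Kowalski 563.09 → $563; Dube 558.60 → $559; Becker 721.70 → $722; Ferraro 197.04 → $197.
Rounding difference −$1 on remainder applied to Becker.
Totals: Okafor $316 + $540 = $856; Kowalski $316 + $563 = $879; Dube $316 + $559 = $875; Becker $316 + $721 = $1,037; Ferraro $316 + $197 = $513.

Okafor: $856 | Kowalski: $879 | Dube: $875 | Becker: $1,037 | Ferraro: $513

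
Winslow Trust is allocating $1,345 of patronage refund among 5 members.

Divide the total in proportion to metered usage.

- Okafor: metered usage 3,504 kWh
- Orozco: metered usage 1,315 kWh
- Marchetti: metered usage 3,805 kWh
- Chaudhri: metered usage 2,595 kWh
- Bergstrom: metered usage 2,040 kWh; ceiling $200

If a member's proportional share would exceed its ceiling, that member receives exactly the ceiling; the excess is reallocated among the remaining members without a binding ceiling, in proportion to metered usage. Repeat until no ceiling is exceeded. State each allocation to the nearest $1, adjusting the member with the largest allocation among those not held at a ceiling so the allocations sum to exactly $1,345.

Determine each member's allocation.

Okafor: $358 · Orozco: $134 · Marchetti: $388 · Chaudhri: $265 · Bergstrom: $200

Combined metered usage = 13,259.
Unconstrained shares: Okafor 355.45; Orozco 133.39; Marchetti 385.98; Chaudhri 263.24; Bergstrom 206.94.
Cap binds for Bergstrom ($200); residual $1,145 reallocated over remaining metered usage 11,219.
Shares after redistribution: Okafor 357.61 → $358; Orozco 134.21 → $134; Marchetti 388.33 → $388; Chaudhri 264.84 → $265.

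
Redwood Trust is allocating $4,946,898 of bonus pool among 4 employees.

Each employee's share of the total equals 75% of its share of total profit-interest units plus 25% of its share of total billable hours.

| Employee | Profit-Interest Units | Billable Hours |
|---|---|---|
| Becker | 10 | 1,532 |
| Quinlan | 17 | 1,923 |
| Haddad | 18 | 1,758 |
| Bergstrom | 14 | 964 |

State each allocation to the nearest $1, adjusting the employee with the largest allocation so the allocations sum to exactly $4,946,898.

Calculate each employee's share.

Profit-interest units total 59; billable hours total 6,177.
Composite weights (75% profit-interest units + 25% billable hours): Becker 0.1891; Quinlan 0.2939; Haddad 0.3000; Bergstrom 0.2170.
Proportional shares: Becker 935,571.46; Quinlan 1,454,045.38; Haddad 1,483,894.30; Bergstrom 1,073,386.86.
After rounding ($1): Becker $935,571; Quinlan $1,454,045; Haddad $1,483,894; Bergstrom $1,073,387. Sum = $4,946,897.
Difference $4,946,898 − $4,946,897 = +$1 applied to largest allocation (Haddad): Haddad becomes $1,483,895.

Becker: $935,571; Quinlan: $1,454,045; Haddad: $1,483,895; Bergstrom: $1,073,387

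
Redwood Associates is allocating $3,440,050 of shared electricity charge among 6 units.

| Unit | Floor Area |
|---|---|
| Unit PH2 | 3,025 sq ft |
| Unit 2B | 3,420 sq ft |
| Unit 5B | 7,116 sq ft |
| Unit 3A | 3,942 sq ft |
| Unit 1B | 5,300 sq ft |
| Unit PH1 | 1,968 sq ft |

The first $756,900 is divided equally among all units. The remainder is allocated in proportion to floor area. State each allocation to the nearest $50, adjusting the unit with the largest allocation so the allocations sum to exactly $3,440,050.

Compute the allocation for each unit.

First tranche $756,900 split equally: $126,150 each.
Remainder $2,683,150 by floor area (total 24,771): Unit PH2 327,662.54 → $327,650; Unit 2B 370,448.23 → $370,450; Unit 5B 770,792.27 → $770,800; Unit 3A 426,990.32 → $427,000; Unit 1B 574,086.43 → $574,100; Unit PH1 213,170.21 → $213,150.
Totals: Unit PH2 $126,150 + $327,650 = $453,800; Unit 2B $126,150 + $370,450 = $496,600; Unit 5B $126,150 + $770,800 = $896,950; Unit 3A $126,150 + $427,000 = $553,150; Unit 1B $126,150 + $574,100 = $700,250; Unit PH1 $126,150 + $213,150 = $339,300.

Unit PH2: $453,800; Unit 2B: $496,600; Unit 5B: $896,950; Unit 3A: $553,150; Unit 1B: $700,250; Unit PH1: $339,300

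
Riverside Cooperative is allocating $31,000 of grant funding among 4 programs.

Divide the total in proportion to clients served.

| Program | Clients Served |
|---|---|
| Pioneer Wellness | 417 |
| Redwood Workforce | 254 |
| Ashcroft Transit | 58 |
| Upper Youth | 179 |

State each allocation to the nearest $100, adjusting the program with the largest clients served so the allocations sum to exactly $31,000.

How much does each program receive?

Pioneer Wellness: $14,200 | Redwood Workforce: $8,700 | Ashcroft Transit: $2,000 | Upper Youth: $6,100

Sum of clients served: 417 + 254 + 58 + 179 = 908.
Proportional shares: Pioneer Wellness 14,236.78; Redwood Workforce 8,671.81; Ashcroft Transit 1,980.18; Upper Youth 6,111.23.
After rounding ($100): Pioneer Wellness $14,200; Redwood Workforce $8,700; Ashcroft Transit $2,000; Upper Youth $6,100. Sum = $31,000.
No rounding difference to absorb.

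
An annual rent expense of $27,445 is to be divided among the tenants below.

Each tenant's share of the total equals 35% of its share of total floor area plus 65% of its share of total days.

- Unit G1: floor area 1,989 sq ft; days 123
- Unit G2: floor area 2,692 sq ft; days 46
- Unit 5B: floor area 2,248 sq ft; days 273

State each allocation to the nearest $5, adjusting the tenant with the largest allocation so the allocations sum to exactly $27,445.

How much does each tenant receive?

Unit G1: $7,720; Unit G2: $5,590; Unit 5B: $14,135

Floor area total 6,929; days total 442.
Combined weights (35% floor area + 65% days): Unit G1 0.2814; Unit G2 0.2036; Unit 5B 0.5150.
Unrounded shares: Unit G1 7,721.69; Unit G2 5,588.52; Unit 5B 14,134.79.
At nearest $5: Unit G1 $7,720; Unit G2 $5,590; Unit 5B $14,135. Sum = $27,445.
No rounding difference to absorb.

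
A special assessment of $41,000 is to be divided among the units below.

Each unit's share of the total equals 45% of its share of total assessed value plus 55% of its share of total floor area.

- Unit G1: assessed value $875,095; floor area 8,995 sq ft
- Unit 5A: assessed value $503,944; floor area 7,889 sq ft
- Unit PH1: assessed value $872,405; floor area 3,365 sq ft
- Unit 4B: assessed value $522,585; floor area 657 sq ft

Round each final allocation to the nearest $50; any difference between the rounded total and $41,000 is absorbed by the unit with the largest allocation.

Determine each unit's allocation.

Assessed value total 2,774,029; floor area total 20,906.
Composite weights (45% assessed value + 55% floor area): Unit G1 0.3786; Unit 5A 0.2893; Unit PH1 0.2300; Unit 4B 0.1021.
Pro-rata amounts: Unit G1 15,522.58; Unit 5A 11,861.09; Unit PH1 9,431.96; Unit 4B 4,184.37.
Rounded to nearest $50: Unit G1 $15,500; Unit 5A $11,850; Unit PH1 $9,450; Unit 4B $4,200. Sum = $41,000.
No rounding difference to absorb.

Unit G1: $15,500; Unit 5A: $11,850; Unit PH1: $9,450; Unit 4B: $4,200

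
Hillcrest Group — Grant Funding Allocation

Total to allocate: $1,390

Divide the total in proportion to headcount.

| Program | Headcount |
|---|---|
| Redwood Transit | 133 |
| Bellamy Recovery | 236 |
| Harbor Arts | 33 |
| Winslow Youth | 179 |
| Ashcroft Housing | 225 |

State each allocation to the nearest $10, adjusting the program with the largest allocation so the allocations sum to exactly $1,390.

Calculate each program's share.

Redwood Transit: $230 | Bellamy Recovery: $400 | Harbor Arts: $60 | Winslow Youth: $310 | Ashcroft Housing: $390

Sum of headcount: 806.
Raw shares: Redwood Transit 133/806 × $1,390 = 229.37; Bellamy Recovery 236/806 × $1,390 = 407.00; Harbor Arts 33/806 × $1,390 = 56.91; Winslow Youth 179/806 × $1,390 = 308.70; Ashcroft Housing 225/806 × $1,390 = 388.03.
At nearest $10: Redwood Transit $230; Bellamy Recovery $410; Harbor Arts $60; Winslow Youth $310; Ashcroft Housing $390. Sum = $1,400.
Difference $1,390 − $1,400 = −$10 applied to largest allocation (Bellamy Recovery): Bellamy Recovery becomes $400.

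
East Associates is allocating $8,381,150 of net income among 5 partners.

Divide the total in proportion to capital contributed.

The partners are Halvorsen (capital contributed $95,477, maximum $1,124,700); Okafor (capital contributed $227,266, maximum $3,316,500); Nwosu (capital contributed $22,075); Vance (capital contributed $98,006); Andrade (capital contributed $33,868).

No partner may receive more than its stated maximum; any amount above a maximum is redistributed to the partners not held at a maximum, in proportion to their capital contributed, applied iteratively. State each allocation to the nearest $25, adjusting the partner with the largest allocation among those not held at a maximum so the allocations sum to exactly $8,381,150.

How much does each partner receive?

Total capital contributed = 476,692.
Proportional shares (ignoring caps): Halvorsen 1,678,666.85; Okafor 3,995,767.57; Nwosu 388,120.39; Vance 1,723,131.47; Andrade 595,463.71.
Capped: Halvorsen ($1,124,700), Okafor ($3,316,500); residual $3,939,950 reallocated over remaining capital contributed 153,949.
Shares after redistribution: Nwosu 564,955.90 → $564,950; Vance 2,508,225.06 → $2,508,225; Andrade 866,769.04 → $866,775.

Halvorsen: $1,124,700; Okafor: $3,316,500; Nwosu: $564,950; Vance: $2,508,225; Andrade: $866,775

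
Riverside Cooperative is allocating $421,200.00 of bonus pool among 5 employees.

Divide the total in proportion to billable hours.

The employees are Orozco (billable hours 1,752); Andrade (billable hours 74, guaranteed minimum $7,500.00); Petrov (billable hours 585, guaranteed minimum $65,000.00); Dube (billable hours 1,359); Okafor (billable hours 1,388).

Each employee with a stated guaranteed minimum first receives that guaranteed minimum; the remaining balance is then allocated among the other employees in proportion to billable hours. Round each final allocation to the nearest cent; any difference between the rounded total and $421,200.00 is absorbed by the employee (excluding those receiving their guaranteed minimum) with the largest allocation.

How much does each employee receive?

Guaranteed amounts: Andrade $7,500.00; Petrov $65,000.00. Remaining pool $348,700.00.
Remaining pool split over remaining billable hours 4,499: Orozco 135,790.7090 → $135,790.71; Dube 105,330.8068 → $105,330.81; Okafor 107,578.4841 → $107,578.48.

Orozco: $135,790.71 · Andrade: $7,500.00 · Petrov: $65,000.00 · Dube: $105,330.81 · Okafor: $107,578.48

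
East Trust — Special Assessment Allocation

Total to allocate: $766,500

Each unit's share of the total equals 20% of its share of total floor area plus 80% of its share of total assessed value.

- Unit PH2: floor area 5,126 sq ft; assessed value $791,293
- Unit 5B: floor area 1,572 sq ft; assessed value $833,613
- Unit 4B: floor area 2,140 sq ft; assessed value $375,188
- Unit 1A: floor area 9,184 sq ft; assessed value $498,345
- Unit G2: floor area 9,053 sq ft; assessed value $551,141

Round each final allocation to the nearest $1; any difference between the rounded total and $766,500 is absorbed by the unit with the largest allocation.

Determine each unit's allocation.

Floor area total 27,075; assessed value total 3,049,580.
Composite weights (20% floor area + 80% assessed value): Unit PH2 0.2454; Unit 5B 0.2303; Unit 4B 0.1142; Unit 1A 0.1986; Unit G2 0.2115.
Unrounded shares: Unit PH2 188,134.39; Unit 5B 176,521.03; Unit 4B 87,558.42; Unit 1A 152,205.92; Unit G2 162,080.24.
After rounding ($1): Unit PH2 $188,134; Unit 5B $176,521; Unit 4B $87,558; Unit 1A $152,206; Unit G2 $162,080. Sum = $766,499.
Difference $766,500 − $766,499 = +$1 applied to largest allocation (Unit PH2): Unit PH2 becomes $188,135.

Unit PH2: $188,135 | Unit 5B: $176,521 | Unit 4B: $87,558 | Unit 1A: $152,206 | Unit G2: $162,080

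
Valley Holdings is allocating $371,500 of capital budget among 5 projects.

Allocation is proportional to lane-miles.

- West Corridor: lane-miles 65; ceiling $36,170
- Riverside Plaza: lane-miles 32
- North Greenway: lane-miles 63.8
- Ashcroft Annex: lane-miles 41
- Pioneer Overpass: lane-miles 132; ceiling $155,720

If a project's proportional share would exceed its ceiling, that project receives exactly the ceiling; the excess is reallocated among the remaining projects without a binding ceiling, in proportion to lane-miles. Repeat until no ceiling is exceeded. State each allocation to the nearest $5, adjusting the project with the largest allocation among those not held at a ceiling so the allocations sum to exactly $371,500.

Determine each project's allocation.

Total lane-miles = 333.8.
Unconstrained shares: West Corridor 72,341.22; Riverside Plaza 35,614.14; North Greenway 71,005.69; Ashcroft Annex 45,630.62; Pioneer Overpass 146,908.33.
Cap binds for West Corridor ($36,170); residual $335,330 reallocated over remaining lane-miles 268.8.
Cap binds for Pioneer Overpass ($155,720); residual $179,610 reallocated over remaining lane-miles 136.8.
Remaining shares: Riverside Plaza 42,014.04 → $42,015; North Greenway 83,765.48 → $83,765; Ashcroft Annex 53,830.48 → $53,830.

West Corridor: $36,170 | Riverside Plaza: $42,015 | North Greenway: $83,765 | Ashcroft Annex: $53,830 | Pioneer Overpass: $155,720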